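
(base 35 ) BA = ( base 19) 11f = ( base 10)395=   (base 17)164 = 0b110001011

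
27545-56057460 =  -56029915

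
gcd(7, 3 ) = 1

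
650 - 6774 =-6124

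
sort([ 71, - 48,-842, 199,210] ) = [ - 842, - 48, 71, 199,210 ]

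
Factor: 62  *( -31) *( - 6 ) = 11532  =  2^2*3^1*31^2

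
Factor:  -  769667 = -313^1*2459^1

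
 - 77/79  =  -77/79 =-0.97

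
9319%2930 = 529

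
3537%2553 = 984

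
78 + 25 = 103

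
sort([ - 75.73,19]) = [-75.73, 19 ]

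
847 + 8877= 9724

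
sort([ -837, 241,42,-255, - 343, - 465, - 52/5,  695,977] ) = [ - 837 ,-465,-343, - 255, - 52/5,42,241,695, 977]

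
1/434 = 1/434 =0.00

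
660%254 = 152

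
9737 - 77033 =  - 67296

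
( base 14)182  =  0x136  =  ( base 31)A0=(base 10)310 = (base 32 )9M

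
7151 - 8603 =  -  1452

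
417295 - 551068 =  - 133773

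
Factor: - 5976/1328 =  - 2^(-1)*3^2 = -9/2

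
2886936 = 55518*52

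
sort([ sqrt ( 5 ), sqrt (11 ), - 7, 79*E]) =[ - 7,sqrt(5) , sqrt(11 ),79 * E ]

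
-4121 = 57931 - 62052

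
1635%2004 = 1635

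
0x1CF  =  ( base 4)13033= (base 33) e1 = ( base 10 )463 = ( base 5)3323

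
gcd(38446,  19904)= 2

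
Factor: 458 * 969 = 443802=2^1*3^1 * 17^1 * 19^1*229^1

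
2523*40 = 100920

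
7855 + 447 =8302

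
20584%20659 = 20584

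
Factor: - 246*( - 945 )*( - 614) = - 2^2*3^4*5^1*7^1*41^1*307^1 = - 142736580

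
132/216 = 11/18 = 0.61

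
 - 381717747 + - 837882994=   -  1219600741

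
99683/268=99683/268 = 371.95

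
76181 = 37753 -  - 38428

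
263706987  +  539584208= 803291195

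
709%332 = 45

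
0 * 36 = 0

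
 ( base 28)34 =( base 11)80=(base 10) 88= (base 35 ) 2i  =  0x58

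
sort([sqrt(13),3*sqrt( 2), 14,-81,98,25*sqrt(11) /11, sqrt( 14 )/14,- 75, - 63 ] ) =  [-81,-75, -63, sqrt(14 )/14,sqrt(13) , 3*sqrt(2), 25*sqrt(11)/11,14, 98 ] 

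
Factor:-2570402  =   - 2^1*211^1*6091^1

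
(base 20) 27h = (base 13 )588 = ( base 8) 1675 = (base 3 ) 1022110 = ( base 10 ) 957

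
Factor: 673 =673^1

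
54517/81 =673 + 4/81= 673.05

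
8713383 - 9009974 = - 296591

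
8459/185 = 8459/185 = 45.72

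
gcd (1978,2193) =43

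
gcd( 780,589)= 1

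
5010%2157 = 696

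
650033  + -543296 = 106737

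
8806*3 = 26418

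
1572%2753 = 1572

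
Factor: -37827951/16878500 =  - 2^(-2 ) * 3^1*5^( - 3) * 7^2*277^1*929^1 * 33757^(  -  1)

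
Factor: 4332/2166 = 2 =2^1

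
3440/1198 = 2 + 522/599 =2.87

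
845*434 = 366730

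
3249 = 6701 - 3452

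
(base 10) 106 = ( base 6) 254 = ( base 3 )10221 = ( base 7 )211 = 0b1101010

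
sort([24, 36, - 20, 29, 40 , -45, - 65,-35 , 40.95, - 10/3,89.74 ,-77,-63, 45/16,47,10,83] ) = [ - 77, - 65, - 63,  -  45 ,-35,-20,-10/3,45/16,10,24,29, 36 , 40 , 40.95, 47,  83,89.74 ] 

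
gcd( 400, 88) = 8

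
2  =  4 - 2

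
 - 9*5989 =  - 53901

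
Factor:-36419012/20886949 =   -  2^2*7^1*29^1 * 43^( - 1)*61^( - 1)*7963^(-1)*44851^1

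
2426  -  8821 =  - 6395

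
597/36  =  16 + 7/12=16.58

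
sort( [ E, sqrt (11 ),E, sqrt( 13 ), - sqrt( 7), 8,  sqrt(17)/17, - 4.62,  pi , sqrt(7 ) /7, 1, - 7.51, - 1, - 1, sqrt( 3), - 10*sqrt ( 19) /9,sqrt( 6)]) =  [ - 7.51,- 10 *sqrt( 19)/9, - 4.62, - sqrt( 7), - 1, - 1 , sqrt (17)/17 , sqrt(  7) /7, 1,sqrt(3) , sqrt( 6), E, E, pi, sqrt (11 ), sqrt( 13), 8]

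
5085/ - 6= - 848  +  1/2= - 847.50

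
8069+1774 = 9843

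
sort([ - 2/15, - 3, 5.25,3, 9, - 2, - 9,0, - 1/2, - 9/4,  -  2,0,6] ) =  [ - 9, - 3, - 9/4,-2,  -  2, - 1/2, - 2/15, 0,0,3, 5.25, 6, 9] 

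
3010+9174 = 12184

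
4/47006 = 2/23503=0.00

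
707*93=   65751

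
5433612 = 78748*69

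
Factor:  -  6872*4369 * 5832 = - 2^6*3^6*17^1*257^1*859^1 = - 175098614976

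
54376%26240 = 1896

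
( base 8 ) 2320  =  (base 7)3410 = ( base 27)1IH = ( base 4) 103100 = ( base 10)1232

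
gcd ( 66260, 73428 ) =4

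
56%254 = 56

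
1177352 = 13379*88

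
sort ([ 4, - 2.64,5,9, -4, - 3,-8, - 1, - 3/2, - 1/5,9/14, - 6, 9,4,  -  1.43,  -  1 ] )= [  -  8, - 6, - 4,  -  3, - 2.64, - 3/2,  -  1.43,-1, - 1, - 1/5,9/14, 4, 4, 5,9,9]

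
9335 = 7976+1359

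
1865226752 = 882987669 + 982239083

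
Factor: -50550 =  - 2^1*3^1*5^2*337^1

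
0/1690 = 0 = 0.00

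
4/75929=4/75929 = 0.00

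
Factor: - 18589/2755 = - 641/95 = - 5^( - 1 )*19^( - 1)*641^1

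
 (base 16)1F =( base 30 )11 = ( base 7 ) 43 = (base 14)23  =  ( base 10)31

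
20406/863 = 20406/863 = 23.65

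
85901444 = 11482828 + 74418616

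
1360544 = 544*2501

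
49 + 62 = 111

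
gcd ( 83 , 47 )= 1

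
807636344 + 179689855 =987326199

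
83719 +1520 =85239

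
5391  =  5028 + 363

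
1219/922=1219/922 = 1.32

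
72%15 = 12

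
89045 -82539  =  6506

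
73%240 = 73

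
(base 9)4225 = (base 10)3101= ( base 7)12020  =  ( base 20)7f1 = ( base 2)110000011101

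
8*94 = 752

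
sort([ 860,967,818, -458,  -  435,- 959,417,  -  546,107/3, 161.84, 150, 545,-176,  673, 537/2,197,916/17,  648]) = [ - 959,  -  546, -458, - 435 ,- 176,107/3,916/17, 150,161.84,197,537/2,417, 545, 648,673,  818, 860,967 ]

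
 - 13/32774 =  -13/32774 = - 0.00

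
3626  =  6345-2719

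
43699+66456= 110155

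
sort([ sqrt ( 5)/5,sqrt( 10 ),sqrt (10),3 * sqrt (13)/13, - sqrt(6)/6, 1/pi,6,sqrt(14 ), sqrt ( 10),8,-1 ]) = [-1, - sqrt(6)/6,1/pi , sqrt( 5 ) /5 , 3 * sqrt(13)/13,sqrt( 10),sqrt(10 ),sqrt( 10),sqrt(14 ),6,8]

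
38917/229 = 169+216/229 = 169.94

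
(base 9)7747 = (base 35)4n8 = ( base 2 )1011001010001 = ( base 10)5713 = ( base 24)9m1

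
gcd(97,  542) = 1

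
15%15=0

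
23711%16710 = 7001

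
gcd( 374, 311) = 1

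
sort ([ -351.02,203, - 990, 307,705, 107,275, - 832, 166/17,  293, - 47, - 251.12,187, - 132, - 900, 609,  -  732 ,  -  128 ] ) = [  -  990  ,-900, - 832, - 732, - 351.02, - 251.12, - 132, - 128, - 47, 166/17,107,187, 203,275,293,307,609, 705 ] 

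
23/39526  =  23/39526 =0.00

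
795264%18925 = 414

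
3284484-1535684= 1748800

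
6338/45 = 6338/45=140.84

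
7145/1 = 7145 = 7145.00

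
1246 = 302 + 944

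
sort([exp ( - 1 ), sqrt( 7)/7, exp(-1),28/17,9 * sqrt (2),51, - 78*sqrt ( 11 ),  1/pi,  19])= [ - 78 * sqrt( 11 ),1/pi,  exp ( - 1 ), exp ( - 1) , sqrt(7) /7, 28/17,9*sqrt(2),19,51]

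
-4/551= -4/551 = - 0.01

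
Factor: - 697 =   -  17^1*41^1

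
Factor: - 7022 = -2^1*3511^1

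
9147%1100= 347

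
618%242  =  134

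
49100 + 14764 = 63864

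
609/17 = 35+14/17 = 35.82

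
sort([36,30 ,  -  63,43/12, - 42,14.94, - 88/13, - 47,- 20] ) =[  -  63, - 47,-42 ,-20,  -  88/13,43/12 , 14.94,30,36]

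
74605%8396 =7437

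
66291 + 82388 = 148679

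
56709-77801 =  - 21092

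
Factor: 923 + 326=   1249 = 1249^1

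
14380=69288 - 54908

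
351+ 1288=1639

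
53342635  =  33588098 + 19754537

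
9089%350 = 339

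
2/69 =2/69 = 0.03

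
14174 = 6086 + 8088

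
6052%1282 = 924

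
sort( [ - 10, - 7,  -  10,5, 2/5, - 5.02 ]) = [ - 10, - 10, - 7, - 5.02,2/5 , 5]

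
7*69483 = 486381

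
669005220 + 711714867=1380720087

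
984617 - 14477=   970140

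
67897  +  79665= 147562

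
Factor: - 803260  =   - 2^2*5^1*40163^1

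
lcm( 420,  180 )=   1260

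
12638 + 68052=80690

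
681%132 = 21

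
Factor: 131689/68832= 551/288 =2^( - 5) * 3^ ( - 2) * 19^1 * 29^1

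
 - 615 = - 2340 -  - 1725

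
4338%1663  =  1012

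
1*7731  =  7731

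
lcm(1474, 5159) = 10318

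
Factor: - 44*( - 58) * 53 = 2^3 * 11^1*29^1*53^1 = 135256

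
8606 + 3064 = 11670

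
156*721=112476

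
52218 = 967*54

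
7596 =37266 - 29670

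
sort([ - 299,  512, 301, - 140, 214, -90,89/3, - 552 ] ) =[- 552, - 299 , - 140, - 90, 89/3, 214,301,512]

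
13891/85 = 163+36/85=163.42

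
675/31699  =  675/31699 =0.02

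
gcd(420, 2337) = 3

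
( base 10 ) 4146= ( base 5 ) 113041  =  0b1000000110010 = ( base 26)63C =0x1032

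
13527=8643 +4884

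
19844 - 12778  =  7066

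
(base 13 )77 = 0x62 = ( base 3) 10122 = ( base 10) 98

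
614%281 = 52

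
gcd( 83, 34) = 1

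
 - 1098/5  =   - 220 + 2/5 = -219.60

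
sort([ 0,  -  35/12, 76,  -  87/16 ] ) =[-87/16, - 35/12,  0,76 ] 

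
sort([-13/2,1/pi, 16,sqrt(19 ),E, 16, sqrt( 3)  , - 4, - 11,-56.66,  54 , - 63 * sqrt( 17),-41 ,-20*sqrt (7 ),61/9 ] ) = [ - 63*sqrt(17), - 56.66, - 20*sqrt (7 ), - 41, - 11 , - 13/2,- 4, 1/pi, sqrt(3),E,sqrt(19),61/9,  16, 16  ,  54]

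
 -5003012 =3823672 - 8826684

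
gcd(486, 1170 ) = 18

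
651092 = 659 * 988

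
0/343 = 0 = 0.00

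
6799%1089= 265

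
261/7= 261/7 =37.29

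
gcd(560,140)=140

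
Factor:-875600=  -  2^4* 5^2*11^1*199^1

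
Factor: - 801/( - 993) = 267/331 = 3^1*89^1*331^( - 1 )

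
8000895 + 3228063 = 11228958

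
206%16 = 14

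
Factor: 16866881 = 1889^1 * 8929^1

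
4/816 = 1/204  =  0.00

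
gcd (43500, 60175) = 725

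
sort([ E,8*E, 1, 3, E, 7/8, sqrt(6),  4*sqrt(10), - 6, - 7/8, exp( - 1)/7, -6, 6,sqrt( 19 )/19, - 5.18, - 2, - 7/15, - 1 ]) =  [ -6, -6, - 5.18,-2,-1, - 7/8, -7/15,exp(  -  1)/7, sqrt( 19)/19, 7/8, 1,sqrt (6),  E,  E,3, 6,4*sqrt( 10), 8* E ] 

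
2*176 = 352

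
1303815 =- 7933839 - -9237654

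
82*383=31406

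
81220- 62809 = 18411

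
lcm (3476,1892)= 149468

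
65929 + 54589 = 120518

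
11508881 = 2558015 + 8950866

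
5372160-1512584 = 3859576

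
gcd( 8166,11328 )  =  6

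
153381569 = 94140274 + 59241295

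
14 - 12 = 2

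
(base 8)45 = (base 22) 1F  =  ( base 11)34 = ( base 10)37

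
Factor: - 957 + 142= - 815= - 5^1*163^1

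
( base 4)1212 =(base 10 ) 102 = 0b1100110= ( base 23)4a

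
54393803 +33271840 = 87665643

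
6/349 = 6/349 = 0.02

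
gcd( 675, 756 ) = 27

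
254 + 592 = 846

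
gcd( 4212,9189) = 9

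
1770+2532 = 4302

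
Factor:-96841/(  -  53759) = 113^1 *857^1*53759^ ( - 1)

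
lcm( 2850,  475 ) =2850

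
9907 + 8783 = 18690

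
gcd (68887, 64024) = 1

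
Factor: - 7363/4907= - 7^( - 1)*37^1 * 199^1 * 701^ ( - 1 ) 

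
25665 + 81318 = 106983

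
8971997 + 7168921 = 16140918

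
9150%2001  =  1146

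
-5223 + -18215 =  -23438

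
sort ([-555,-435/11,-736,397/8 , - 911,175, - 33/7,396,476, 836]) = [ - 911, - 736, -555, -435/11 ,-33/7,397/8,  175,396,476,836 ] 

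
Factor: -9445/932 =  - 2^(-2)*5^1*233^(-1)*1889^1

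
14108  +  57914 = 72022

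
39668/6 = 19834/3  =  6611.33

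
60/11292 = 5/941 =0.01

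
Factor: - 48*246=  - 2^5*3^2*41^1 = - 11808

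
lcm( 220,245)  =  10780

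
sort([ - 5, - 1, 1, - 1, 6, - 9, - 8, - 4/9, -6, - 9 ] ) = [-9, - 9, - 8, - 6,  -  5, -1,-1,-4/9,1,6]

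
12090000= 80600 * 150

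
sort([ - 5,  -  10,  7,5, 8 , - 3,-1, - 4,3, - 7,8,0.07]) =[ - 10, - 7, - 5, - 4, - 3, - 1, 0.07,3,5,7, 8,8] 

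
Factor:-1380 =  - 2^2 *3^1*5^1*23^1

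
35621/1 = 35621 = 35621.00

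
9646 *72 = 694512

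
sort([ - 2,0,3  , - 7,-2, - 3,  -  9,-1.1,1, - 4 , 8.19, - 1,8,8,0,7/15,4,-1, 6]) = [ - 9, - 7, - 4,  -  3, - 2, - 2, - 1.1, - 1, - 1, 0, 0, 7/15,1,3, 4,6,8,8, 8.19 ]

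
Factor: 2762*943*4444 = 11574691304  =  2^3*11^1*23^1*41^1*101^1 * 1381^1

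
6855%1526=751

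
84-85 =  -1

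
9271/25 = 370 + 21/25 = 370.84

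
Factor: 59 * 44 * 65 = 168740 =2^2*5^1 *11^1*13^1 * 59^1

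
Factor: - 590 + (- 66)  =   - 2^4*41^1= - 656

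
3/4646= 3/4646 = 0.00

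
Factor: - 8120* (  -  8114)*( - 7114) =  - 2^5 *5^1*7^1 * 29^1 * 3557^1 * 4057^1 =- 468710727520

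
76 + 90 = 166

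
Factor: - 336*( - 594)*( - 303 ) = - 60473952 = - 2^5*3^5 * 7^1*11^1*101^1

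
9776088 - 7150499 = 2625589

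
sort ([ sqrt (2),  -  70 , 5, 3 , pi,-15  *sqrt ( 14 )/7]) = [- 70,-15*sqrt(14 ) /7,sqrt(2), 3,pi, 5 ]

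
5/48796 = 5/48796 = 0.00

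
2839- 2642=197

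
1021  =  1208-187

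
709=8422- 7713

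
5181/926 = 5 +551/926 = 5.60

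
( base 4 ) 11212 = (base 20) hi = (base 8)546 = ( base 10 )358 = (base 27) d7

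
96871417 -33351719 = 63519698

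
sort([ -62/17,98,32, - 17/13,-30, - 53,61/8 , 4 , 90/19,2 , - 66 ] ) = [ - 66, - 53 ,-30, - 62/17, - 17/13, 2,4,90/19,61/8,  32,98 ]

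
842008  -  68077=773931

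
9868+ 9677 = 19545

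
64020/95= 673 + 17/19= 673.89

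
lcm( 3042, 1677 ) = 130806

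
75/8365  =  15/1673 = 0.01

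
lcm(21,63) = 63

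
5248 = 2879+2369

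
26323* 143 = 3764189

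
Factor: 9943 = 61^1*163^1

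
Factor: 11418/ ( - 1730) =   -  3^1*5^(-1)*11^1 = -33/5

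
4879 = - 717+5596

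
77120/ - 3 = -25707 + 1/3 = -25706.67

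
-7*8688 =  - 60816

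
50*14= 700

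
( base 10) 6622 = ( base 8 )14736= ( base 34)5oq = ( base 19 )i6a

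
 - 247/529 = -1+ 282/529 = -0.47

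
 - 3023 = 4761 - 7784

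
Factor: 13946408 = 2^3*7^1*337^1 * 739^1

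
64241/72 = 64241/72 = 892.24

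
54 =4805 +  - 4751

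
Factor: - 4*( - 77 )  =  308 = 2^2*7^1*11^1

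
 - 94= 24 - 118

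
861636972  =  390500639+471136333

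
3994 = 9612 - 5618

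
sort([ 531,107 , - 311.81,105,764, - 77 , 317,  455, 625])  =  [ - 311.81 , - 77, 105,107, 317,455, 531,625, 764] 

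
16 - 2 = 14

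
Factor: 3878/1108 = 7/2 = 2^( - 1 )*7^1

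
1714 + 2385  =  4099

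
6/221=6/221= 0.03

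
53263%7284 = 2275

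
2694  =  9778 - 7084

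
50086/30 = 1669 + 8/15 = 1669.53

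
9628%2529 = 2041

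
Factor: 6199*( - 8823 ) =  - 3^1*17^1 *173^1*6199^1  =  - 54693777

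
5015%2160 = 695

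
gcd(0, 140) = 140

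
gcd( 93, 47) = 1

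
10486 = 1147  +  9339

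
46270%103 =23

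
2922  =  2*1461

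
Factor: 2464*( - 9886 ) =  - 24359104 = - 2^6*7^1*11^1*4943^1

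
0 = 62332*0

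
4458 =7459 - 3001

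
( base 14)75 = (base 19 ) 58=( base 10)103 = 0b1100111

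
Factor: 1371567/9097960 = 2^( - 3 )*3^1*5^( - 1 )*19^ (-1 ) * 11971^( - 1) * 457189^1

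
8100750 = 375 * 21602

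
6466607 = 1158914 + 5307693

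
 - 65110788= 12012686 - 77123474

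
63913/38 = 1681+35/38 = 1681.92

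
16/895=16/895   =  0.02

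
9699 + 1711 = 11410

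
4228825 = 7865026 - 3636201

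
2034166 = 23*88442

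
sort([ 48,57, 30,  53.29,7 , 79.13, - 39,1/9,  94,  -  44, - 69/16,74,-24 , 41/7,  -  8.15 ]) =[ - 44,-39 ,- 24, - 8.15, -69/16, 1/9,41/7,7,  30 , 48,53.29,57,  74, 79.13, 94]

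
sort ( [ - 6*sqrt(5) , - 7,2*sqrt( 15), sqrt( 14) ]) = [ - 6*sqrt( 5), - 7,sqrt( 14), 2*sqrt(15) ] 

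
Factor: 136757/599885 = 5^( - 1)*11^( - 1)*13^( - 1 )*163^1 = 163/715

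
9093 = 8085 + 1008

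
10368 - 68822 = -58454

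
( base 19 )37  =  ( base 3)2101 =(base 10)64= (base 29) 26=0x40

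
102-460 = - 358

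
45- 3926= - 3881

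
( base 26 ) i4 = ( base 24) JG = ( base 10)472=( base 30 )FM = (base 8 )730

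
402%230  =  172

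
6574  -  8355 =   -  1781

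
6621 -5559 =1062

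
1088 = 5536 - 4448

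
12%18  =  12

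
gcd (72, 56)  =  8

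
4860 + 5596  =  10456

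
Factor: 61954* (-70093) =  - 4342541722 = - 2^1 *29^1*2417^1*30977^1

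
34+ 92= 126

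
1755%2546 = 1755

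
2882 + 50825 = 53707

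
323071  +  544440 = 867511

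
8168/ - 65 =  - 126 + 22/65  =  - 125.66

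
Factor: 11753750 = 2^1 * 5^4*9403^1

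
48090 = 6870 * 7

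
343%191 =152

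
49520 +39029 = 88549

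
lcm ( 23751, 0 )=0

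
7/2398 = 7/2398=0.00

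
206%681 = 206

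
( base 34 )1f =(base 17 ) 2F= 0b110001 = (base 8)61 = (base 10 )49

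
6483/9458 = 6483/9458 = 0.69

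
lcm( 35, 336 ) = 1680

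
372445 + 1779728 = 2152173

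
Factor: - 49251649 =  - 49251649^1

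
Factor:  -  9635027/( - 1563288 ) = 2^( - 3 )*3^(-1)*53^(-1) * 1229^( - 1 ) * 9635027^1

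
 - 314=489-803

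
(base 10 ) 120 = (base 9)143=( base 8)170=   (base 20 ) 60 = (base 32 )3O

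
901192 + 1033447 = 1934639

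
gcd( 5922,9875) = 1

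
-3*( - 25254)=75762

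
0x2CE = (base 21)1d4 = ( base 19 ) 1IF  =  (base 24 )15m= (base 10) 718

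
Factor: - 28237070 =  - 2^1 * 5^1*137^1 * 20611^1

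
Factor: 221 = 13^1 * 17^1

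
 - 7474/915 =-7474/915=- 8.17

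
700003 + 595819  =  1295822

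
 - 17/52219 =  - 17/52219 = -0.00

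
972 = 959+13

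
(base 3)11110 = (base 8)170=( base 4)1320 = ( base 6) 320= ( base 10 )120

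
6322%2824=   674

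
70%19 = 13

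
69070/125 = 13814/25 =552.56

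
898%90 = 88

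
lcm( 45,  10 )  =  90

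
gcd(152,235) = 1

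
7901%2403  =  692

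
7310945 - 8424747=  - 1113802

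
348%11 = 7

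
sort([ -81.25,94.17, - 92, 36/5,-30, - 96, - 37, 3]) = [ - 96, - 92,  -  81.25, - 37,-30, 3, 36/5,  94.17]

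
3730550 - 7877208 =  - 4146658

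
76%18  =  4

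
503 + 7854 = 8357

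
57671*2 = 115342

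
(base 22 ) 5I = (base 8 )200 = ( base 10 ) 128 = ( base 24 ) 58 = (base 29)4c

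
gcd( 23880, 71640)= 23880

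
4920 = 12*410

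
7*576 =4032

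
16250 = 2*8125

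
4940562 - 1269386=3671176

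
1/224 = 1/224 = 0.00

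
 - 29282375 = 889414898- 918697273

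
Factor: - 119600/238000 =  - 299/595  =  - 5^ (-1 )* 7^( -1)* 13^1*17^(- 1)*23^1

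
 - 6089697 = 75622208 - 81711905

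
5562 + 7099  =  12661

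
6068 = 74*82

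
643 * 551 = 354293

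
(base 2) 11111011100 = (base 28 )2fo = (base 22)43A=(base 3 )2202112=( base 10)2012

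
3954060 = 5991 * 660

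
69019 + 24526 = 93545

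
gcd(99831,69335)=1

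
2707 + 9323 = 12030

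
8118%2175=1593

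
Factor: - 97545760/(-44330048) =2^( - 1)*5^1*7^( - 1)*13^1*23^1*53^( - 1) * 1867^(  -  1 ) * 2039^1 = 3048305/1385314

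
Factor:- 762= - 2^1*3^1*127^1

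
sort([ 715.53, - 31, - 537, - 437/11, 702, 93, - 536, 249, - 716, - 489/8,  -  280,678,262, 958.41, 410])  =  [ - 716, - 537,-536,  -  280, -489/8, - 437/11, - 31, 93, 249, 262, 410,678, 702, 715.53,  958.41 ] 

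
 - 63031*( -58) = 3655798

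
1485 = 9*165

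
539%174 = 17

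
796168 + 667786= 1463954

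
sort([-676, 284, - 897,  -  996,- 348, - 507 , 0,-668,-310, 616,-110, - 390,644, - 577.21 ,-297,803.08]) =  [ - 996, - 897, - 676, - 668,-577.21, -507, -390, - 348, - 310,-297, - 110, 0 , 284,616,644  ,  803.08] 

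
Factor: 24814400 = 2^6*5^2*13^1*1193^1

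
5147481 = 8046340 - 2898859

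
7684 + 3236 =10920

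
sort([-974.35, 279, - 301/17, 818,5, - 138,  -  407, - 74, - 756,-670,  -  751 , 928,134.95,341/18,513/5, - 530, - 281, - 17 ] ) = [ - 974.35,-756, - 751, - 670, - 530, - 407, - 281, - 138, - 74,-301/17 , - 17, 5,341/18, 513/5 , 134.95,279 , 818,928]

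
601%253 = 95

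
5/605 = 1/121 = 0.01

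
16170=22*735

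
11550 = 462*25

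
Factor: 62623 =11^1 * 5693^1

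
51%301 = 51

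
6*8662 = 51972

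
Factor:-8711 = - 31^1*281^1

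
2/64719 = 2/64719 = 0.00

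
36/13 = 2 + 10/13 = 2.77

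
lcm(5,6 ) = 30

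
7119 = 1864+5255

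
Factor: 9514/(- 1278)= - 3^ ( - 2 )*67^1 = -  67/9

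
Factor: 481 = 13^1*37^1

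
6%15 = 6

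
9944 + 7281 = 17225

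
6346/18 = 352+ 5/9 =352.56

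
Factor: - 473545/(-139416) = 2^( -3)*3^(  -  1 )* 5^1*37^( - 1 )*157^( - 1 ) * 94709^1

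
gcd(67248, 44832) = 22416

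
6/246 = 1/41 = 0.02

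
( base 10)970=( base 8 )1712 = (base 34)si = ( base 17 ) 361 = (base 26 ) 1B8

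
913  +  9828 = 10741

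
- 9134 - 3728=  - 12862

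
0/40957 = 0 = 0.00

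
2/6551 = 2/6551 = 0.00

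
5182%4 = 2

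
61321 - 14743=46578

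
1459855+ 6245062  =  7704917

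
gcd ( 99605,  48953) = 1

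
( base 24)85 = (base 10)197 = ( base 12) 145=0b11000101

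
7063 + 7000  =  14063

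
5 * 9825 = 49125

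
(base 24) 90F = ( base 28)6HJ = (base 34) 4GV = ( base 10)5199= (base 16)144F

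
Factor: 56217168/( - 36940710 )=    - 9369528/6156785 = - 2^3 * 3^1*5^( - 1) * 7^1*43^1*1297^1*1231357^ ( - 1) 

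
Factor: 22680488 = 2^3 *2835061^1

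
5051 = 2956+2095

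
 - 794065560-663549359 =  - 1457614919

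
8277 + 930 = 9207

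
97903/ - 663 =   -  148 + 1/3 = - 147.67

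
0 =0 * 6853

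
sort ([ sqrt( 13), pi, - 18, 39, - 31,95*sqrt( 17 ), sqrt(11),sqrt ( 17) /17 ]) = [ - 31, - 18, sqrt( 17 ) /17, pi,sqrt( 11), sqrt ( 13), 39, 95*sqrt(17 )] 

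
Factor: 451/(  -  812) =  - 2^(-2)*7^( - 1)*11^1*29^( - 1)*41^1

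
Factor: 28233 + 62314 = 90547 = 90547^1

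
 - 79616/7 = -79616/7 = - 11373.71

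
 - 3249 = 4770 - 8019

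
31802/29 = 31802/29 = 1096.62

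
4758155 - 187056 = 4571099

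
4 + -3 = 1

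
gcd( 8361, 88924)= 1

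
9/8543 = 9/8543 = 0.00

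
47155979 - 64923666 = -17767687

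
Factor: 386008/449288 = 61^1*71^ (- 1) = 61/71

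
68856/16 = 4303 + 1/2 = 4303.50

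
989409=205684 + 783725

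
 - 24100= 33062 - 57162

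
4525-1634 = 2891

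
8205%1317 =303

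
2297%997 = 303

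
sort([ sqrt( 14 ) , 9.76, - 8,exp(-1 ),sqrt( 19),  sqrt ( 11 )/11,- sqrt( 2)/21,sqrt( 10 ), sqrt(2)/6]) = [ - 8, - sqrt(2)/21, sqrt(2 )/6 , sqrt ( 11)/11,exp (-1 ), sqrt(10),sqrt(14),sqrt(19),9.76]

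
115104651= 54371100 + 60733551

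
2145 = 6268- 4123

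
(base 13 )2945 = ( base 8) 13524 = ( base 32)5QK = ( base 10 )5972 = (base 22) C7A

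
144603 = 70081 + 74522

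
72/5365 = 72/5365 = 0.01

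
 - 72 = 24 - 96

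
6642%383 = 131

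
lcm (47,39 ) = 1833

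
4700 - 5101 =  - 401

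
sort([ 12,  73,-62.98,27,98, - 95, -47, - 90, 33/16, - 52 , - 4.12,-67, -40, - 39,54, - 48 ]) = [-95, - 90, - 67, - 62.98, - 52, - 48 ,-47,-40, - 39, - 4.12, 33/16, 12,27, 54, 73,98]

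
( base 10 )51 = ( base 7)102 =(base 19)2d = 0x33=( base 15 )36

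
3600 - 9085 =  - 5485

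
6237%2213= 1811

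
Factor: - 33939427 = -43^1*79^1 * 97^1*103^1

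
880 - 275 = 605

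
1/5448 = 1/5448 = 0.00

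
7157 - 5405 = 1752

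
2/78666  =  1/39333= 0.00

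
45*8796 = 395820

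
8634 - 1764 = 6870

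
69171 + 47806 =116977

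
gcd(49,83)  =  1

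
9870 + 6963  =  16833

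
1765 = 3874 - 2109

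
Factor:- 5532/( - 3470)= 2766/1735 = 2^1 *3^1*5^( - 1)*347^ ( - 1)*461^1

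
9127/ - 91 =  - 101 + 64/91= - 100.30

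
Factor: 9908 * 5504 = 54533632 = 2^9*43^1 *2477^1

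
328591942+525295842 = 853887784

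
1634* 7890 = 12892260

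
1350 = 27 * 50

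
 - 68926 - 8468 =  - 77394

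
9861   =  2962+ 6899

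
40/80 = 1/2 =0.50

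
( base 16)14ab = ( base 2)1010010101011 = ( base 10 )5291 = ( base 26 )7ld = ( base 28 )6kr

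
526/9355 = 526/9355  =  0.06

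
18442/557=33 + 61/557 = 33.11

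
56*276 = 15456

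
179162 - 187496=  - 8334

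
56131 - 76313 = - 20182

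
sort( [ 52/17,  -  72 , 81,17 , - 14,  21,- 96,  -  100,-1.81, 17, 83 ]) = [ -100, - 96 ,  -  72, - 14, - 1.81, 52/17,17, 17,21 , 81,  83]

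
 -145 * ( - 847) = 122815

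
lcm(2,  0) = 0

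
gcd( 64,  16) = 16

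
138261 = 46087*3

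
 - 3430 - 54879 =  - 58309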